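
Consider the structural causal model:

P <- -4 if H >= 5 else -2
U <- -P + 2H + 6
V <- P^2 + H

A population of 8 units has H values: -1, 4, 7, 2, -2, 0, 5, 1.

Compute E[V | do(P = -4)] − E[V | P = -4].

-4

The intervention sets P=-4 in all 8 units regardless of H. Recomputing V per unit gives 15, 20, 23, 18, 14, 16, 21, 17; average 18.
Observing P=-4 restricts to units where P's equation naturally yields -4: H ∈ {7, 5}. In that subpopulation V = 23, 21, mean 22.
Difference = 18 − 22 = -4.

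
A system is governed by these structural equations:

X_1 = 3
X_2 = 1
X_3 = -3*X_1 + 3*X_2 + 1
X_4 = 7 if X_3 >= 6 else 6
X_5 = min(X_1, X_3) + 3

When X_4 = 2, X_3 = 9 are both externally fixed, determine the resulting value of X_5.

6

The joint intervention fixes X_4 = 2, X_3 = 9, removing each variable's own equation.
X_5 = min(X_1, X_3) + 3  [with X_1=3, X_3=9]  = 6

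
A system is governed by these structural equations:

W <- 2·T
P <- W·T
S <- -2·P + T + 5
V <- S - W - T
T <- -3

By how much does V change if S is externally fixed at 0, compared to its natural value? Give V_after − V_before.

34

Intervening sets S = 0 and removes its equation (S <- -2·P + T + 5).
W = 2·T  [with T=-3]  = -6
V = S - W - T  [with S=0, W=-6, T=-3]  = 9
Without intervention: W = 2·T  [with T=-3]  = -6; P = W·T  [with W=-6, T=-3]  = 18; S = -2·P + T + 5  [with P=18, T=-3]  = -34; V = S - W - T  [with S=-34, W=-6, T=-3]  = -25.
Change = 9 − (-25) = 34.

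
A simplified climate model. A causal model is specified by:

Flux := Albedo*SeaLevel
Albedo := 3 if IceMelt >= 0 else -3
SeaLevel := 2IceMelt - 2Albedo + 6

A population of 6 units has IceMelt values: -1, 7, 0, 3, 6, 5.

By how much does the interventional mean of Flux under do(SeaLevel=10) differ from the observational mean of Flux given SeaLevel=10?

20

Every unit gets SeaLevel=10 under the intervention. Flux values become -30, 30, 30, 30, 30, 30; E[Flux|do(SeaLevel=10)] = 20.
Conditioning on SeaLevel=10 selects the 2 unit(s) with IceMelt ∈ {-1, 5}. Their Flux values: -30, 30. Mean = 0.
Difference = 20 − 0 = 20.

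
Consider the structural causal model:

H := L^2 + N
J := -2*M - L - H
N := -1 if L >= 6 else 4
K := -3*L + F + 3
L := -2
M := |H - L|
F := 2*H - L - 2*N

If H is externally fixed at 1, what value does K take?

The intervention breaks the incoming arrows to H: H := L^2 + N no longer applies, and H = 1.
N = -1 if L >= 6 else 4  [with L=-2]  = 4
F = 2*H - L - 2*N  [with H=1, L=-2, N=4]  = -4
K = -3*L + F + 3  [with L=-2, F=-4]  = 5

5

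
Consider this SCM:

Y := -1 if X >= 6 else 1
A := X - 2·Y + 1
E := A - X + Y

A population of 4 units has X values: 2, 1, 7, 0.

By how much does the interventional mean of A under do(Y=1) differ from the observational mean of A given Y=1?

1.5

do(Y=1) breaks Y's dependence on X. With Y=1 fixed, A across the units is 1, 0, 6, -1, mean 1.5.
Observing Y=1 restricts to units where Y's equation naturally yields 1: X ∈ {2, 1, 0}. In that subpopulation A = 1, 0, -1, mean 0.
Difference = 1.5 − 0 = 1.5.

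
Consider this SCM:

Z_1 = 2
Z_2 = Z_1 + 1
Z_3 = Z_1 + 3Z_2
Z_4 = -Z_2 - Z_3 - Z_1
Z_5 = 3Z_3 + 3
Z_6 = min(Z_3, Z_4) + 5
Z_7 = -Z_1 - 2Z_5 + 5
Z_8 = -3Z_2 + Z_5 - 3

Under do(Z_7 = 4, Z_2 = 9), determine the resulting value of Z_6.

-35

Under do(Z_7 = 4, Z_2 = 9), each intervened variable's structural equation is replaced by its fixed value.
Z_3 = Z_1 + 3Z_2  [with Z_1=2, Z_2=9]  = 29
Z_4 = -Z_2 - Z_3 - Z_1  [with Z_2=9, Z_3=29, Z_1=2]  = -40
Z_6 = min(Z_3, Z_4) + 5  [with Z_3=29, Z_4=-40]  = -35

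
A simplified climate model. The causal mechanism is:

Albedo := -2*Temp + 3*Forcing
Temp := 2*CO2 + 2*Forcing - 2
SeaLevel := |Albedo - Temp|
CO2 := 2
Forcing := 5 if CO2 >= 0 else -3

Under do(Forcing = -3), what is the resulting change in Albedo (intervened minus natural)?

Under do(Forcing=-3), the mechanism Forcing := 5 if CO2 >= 0 else -3 is discarded; Forcing is fixed at -3.
Temp = 2*CO2 + 2*Forcing - 2  [with CO2=2, Forcing=-3]  = -4
Albedo = -2*Temp + 3*Forcing  [with Temp=-4, Forcing=-3]  = -1
Without intervention: Forcing = 5 if CO2 >= 0 else -3  [with CO2=2]  = 5; Temp = 2*CO2 + 2*Forcing - 2  [with CO2=2, Forcing=5]  = 12; Albedo = -2*Temp + 3*Forcing  [with Temp=12, Forcing=5]  = -9.
Change = -1 − (-9) = 8.

8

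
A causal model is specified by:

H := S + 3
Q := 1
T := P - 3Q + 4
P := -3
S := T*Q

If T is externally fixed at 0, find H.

do(T=0) replaces the equation T := P - 3Q + 4 with the constant T = 0.
S = T*Q  [with T=0, Q=1]  = 0
H = S + 3  [with S=0]  = 3

3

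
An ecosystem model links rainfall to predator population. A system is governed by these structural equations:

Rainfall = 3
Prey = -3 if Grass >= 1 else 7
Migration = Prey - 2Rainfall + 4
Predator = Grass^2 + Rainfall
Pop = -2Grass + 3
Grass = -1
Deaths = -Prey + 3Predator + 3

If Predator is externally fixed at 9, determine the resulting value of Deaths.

Intervening sets Predator = 9 and removes its equation (Predator = Grass^2 + Rainfall).
Prey = -3 if Grass >= 1 else 7  [with Grass=-1]  = 7
Deaths = -Prey + 3Predator + 3  [with Prey=7, Predator=9]  = 23

23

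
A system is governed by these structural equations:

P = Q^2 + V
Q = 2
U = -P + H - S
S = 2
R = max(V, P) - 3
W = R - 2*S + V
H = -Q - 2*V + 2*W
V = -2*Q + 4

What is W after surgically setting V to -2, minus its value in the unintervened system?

-4

The intervention breaks the incoming arrows to V: V = -2*Q + 4 no longer applies, and V = -2.
P = Q^2 + V  [with Q=2, V=-2]  = 2
R = max(V, P) - 3  [with V=-2, P=2]  = -1
W = R - 2*S + V  [with R=-1, S=2, V=-2]  = -7
Without intervention: V = -2*Q + 4  [with Q=2]  = 0; P = Q^2 + V  [with Q=2, V=0]  = 4; R = max(V, P) - 3  [with V=0, P=4]  = 1; W = R - 2*S + V  [with R=1, S=2, V=0]  = -3.
Change = -7 − (-3) = -4.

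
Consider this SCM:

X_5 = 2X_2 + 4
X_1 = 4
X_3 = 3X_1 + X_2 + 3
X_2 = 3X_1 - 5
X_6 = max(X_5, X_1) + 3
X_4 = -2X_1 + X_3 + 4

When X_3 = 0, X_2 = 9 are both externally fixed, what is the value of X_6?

Setting X_3 = 0, X_2 = 9 by intervention discards those variables' equations.
X_5 = 2X_2 + 4  [with X_2=9]  = 22
X_6 = max(X_5, X_1) + 3  [with X_5=22, X_1=4]  = 25

25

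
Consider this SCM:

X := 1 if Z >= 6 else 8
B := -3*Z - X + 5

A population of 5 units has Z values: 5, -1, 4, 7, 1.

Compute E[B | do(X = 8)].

The intervention sets X=8 in all 5 units regardless of Z. Recomputing B per unit gives -18, 0, -15, -24, -6; average -12.6.

-12.6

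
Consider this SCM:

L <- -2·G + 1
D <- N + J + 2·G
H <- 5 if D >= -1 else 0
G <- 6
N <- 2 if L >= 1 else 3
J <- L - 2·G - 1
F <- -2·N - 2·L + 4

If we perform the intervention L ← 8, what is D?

do(L=8) replaces the equation L <- -2·G + 1 with the constant L = 8.
J = L - 2·G - 1  [with L=8, G=6]  = -5
N = 2 if L >= 1 else 3  [with L=8]  = 2
D = N + J + 2·G  [with N=2, J=-5, G=6]  = 9

9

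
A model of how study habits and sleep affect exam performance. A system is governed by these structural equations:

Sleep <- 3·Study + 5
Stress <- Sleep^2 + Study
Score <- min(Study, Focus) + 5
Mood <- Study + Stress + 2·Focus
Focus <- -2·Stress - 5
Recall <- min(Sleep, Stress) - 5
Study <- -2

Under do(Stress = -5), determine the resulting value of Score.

do(Stress=-5) replaces the equation Stress <- Sleep^2 + Study with the constant Stress = -5.
Focus = -2·Stress - 5  [with Stress=-5]  = 5
Score = min(Study, Focus) + 5  [with Study=-2, Focus=5]  = 3

3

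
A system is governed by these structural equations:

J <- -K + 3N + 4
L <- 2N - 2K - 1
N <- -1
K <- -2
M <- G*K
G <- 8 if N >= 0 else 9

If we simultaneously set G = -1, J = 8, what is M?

2

Setting G = -1, J = 8 by intervention discards those variables' equations.
M = G*K  [with G=-1, K=-2]  = 2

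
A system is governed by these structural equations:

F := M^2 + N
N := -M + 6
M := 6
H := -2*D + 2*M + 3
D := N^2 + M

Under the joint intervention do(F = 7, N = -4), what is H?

Setting F = 7, N = -4 by intervention discards those variables' equations.
D = N^2 + M  [with N=-4, M=6]  = 22
H = -2*D + 2*M + 3  [with D=22, M=6]  = -29

-29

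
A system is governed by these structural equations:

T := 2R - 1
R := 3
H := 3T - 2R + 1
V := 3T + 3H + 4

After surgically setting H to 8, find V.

The intervention breaks the incoming arrows to H: H := 3T - 2R + 1 no longer applies, and H = 8.
T = 2R - 1  [with R=3]  = 5
V = 3T + 3H + 4  [with T=5, H=8]  = 43

43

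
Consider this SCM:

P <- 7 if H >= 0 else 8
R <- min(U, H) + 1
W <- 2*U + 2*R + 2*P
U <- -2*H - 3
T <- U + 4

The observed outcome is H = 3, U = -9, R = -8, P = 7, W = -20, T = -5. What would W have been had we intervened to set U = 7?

do(U=7) replaces the equation U <- -2*H - 3 with the constant U = 7.
R = min(U, H) + 1  [with U=7, H=3]  = 4
P = 7 if H >= 0 else 8  [with H=3]  = 7
W = 2*U + 2*R + 2*P  [with U=7, R=4, P=7]  = 36

36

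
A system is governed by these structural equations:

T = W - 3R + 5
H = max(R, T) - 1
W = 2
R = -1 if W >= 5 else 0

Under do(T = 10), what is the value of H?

The intervention breaks the incoming arrows to T: T = W - 3R + 5 no longer applies, and T = 10.
R = -1 if W >= 5 else 0  [with W=2]  = 0
H = max(R, T) - 1  [with R=0, T=10]  = 9

9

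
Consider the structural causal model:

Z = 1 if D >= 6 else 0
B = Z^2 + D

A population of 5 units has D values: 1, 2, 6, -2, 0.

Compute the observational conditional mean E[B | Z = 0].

0.25

Conditioning on Z=0 selects the 4 unit(s) with D ∈ {1, 2, -2, 0}. Their B values: 1, 2, -2, 0. Mean = 0.25.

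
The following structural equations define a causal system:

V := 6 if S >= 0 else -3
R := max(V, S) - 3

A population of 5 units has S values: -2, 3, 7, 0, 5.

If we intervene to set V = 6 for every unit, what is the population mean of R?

The intervention sets V=6 in all 5 units regardless of S. Recomputing R per unit gives 3, 3, 4, 3, 3; average 3.2.

3.2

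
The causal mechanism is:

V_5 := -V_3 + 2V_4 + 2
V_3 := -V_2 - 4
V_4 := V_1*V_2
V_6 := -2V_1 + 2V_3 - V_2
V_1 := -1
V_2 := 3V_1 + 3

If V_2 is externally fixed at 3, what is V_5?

3

do(V_2=3) replaces the equation V_2 := 3V_1 + 3 with the constant V_2 = 3.
V_3 = -V_2 - 4  [with V_2=3]  = -7
V_4 = V_1*V_2  [with V_1=-1, V_2=3]  = -3
V_5 = -V_3 + 2V_4 + 2  [with V_3=-7, V_4=-3]  = 3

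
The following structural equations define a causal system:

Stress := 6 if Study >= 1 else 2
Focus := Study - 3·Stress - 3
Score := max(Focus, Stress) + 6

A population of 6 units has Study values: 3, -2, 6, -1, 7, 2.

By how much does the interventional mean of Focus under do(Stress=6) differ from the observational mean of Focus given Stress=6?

Under do(Stress=6), Stress's equation is replaced by Stress=6 for every unit. Per-unit Focus: -18, -23, -15, -22, -14, -19. Mean = -18.5.
Observing Stress=6 restricts to units where Stress's equation naturally yields 6: Study ∈ {3, 6, 7, 2}. In that subpopulation Focus = -18, -15, -14, -19, mean -16.5.
Difference = -18.5 − (-16.5) = -2.

-2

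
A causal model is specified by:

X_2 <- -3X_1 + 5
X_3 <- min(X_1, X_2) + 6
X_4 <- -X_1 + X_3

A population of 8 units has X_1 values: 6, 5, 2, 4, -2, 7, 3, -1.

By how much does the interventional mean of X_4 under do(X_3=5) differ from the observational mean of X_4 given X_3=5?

The intervention sets X_3=5 in all 8 units regardless of X_1. Recomputing X_4 per unit gives -1, 0, 3, 1, 7, -2, 2, 6; average 2.
Observing X_3=5 restricts to units where X_3's equation naturally yields 5: X_1 ∈ {2, -1}. In that subpopulation X_4 = 3, 6, mean 4.5.
Difference = 2 − 4.5 = -2.5.

-2.5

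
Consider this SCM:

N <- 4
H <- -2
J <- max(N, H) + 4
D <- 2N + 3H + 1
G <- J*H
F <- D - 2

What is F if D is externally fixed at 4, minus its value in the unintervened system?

Under do(D=4), the mechanism D <- 2N + 3H + 1 is discarded; D is fixed at 4.
F = D - 2  [with D=4]  = 2
Without intervention: D = 2N + 3H + 1  [with N=4, H=-2]  = 3; F = D - 2  [with D=3]  = 1.
Change = 2 − 1 = 1.

1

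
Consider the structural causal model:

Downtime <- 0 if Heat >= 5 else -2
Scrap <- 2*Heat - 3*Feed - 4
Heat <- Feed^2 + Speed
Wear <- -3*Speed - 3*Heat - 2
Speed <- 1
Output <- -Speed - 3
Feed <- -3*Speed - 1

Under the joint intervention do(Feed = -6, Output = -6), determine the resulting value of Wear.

The joint intervention fixes Feed = -6, Output = -6, removing each variable's own equation.
Heat = Feed^2 + Speed  [with Feed=-6, Speed=1]  = 37
Wear = -3*Speed - 3*Heat - 2  [with Speed=1, Heat=37]  = -116

-116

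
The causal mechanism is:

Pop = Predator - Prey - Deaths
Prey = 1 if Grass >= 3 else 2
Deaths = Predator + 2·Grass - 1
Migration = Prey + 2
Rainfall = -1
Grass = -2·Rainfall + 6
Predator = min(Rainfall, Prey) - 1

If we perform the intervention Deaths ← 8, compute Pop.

Under do(Deaths=8), the mechanism Deaths = Predator + 2·Grass - 1 is discarded; Deaths is fixed at 8.
Grass = -2·Rainfall + 6  [with Rainfall=-1]  = 8
Prey = 1 if Grass >= 3 else 2  [with Grass=8]  = 1
Predator = min(Rainfall, Prey) - 1  [with Rainfall=-1, Prey=1]  = -2
Pop = Predator - Prey - Deaths  [with Predator=-2, Prey=1, Deaths=8]  = -11

-11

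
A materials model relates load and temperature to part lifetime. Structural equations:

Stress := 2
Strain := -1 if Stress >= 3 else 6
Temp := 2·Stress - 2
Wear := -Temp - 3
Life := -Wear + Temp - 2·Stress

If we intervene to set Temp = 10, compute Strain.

6

Under do(Temp=10), the mechanism Temp := 2·Stress - 2 is discarded; Temp is fixed at 10.
Since Strain is not a descendant of the intervened variable, it is unaffected.
Strain = -1 if Stress >= 3 else 6  [with Stress=2]  = 6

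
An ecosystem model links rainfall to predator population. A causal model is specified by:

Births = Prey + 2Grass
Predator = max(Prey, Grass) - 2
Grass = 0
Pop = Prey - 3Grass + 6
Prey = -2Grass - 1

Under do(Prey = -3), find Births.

-3

Under do(Prey=-3), the mechanism Prey = -2Grass - 1 is discarded; Prey is fixed at -3.
Births = Prey + 2Grass  [with Prey=-3, Grass=0]  = -3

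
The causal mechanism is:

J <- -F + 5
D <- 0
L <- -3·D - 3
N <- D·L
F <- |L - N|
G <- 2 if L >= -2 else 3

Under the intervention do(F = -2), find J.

The intervention breaks the incoming arrows to F: F <- |L - N| no longer applies, and F = -2.
J = -F + 5  [with F=-2]  = 7

7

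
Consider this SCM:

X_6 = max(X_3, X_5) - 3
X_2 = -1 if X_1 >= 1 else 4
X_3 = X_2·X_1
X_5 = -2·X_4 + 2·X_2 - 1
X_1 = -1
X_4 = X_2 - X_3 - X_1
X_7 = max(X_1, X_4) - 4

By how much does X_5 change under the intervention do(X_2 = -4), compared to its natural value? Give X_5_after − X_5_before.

do(X_2=-4) replaces the equation X_2 = -1 if X_1 >= 1 else 4 with the constant X_2 = -4.
X_3 = X_2·X_1  [with X_2=-4, X_1=-1]  = 4
X_4 = X_2 - X_3 - X_1  [with X_2=-4, X_3=4, X_1=-1]  = -7
X_5 = -2·X_4 + 2·X_2 - 1  [with X_4=-7, X_2=-4]  = 5
Without intervention: X_2 = -1 if X_1 >= 1 else 4  [with X_1=-1]  = 4; X_3 = X_2·X_1  [with X_2=4, X_1=-1]  = -4; X_4 = X_2 - X_3 - X_1  [with X_2=4, X_3=-4, X_1=-1]  = 9; X_5 = -2·X_4 + 2·X_2 - 1  [with X_4=9, X_2=4]  = -11.
Change = 5 − (-11) = 16.

16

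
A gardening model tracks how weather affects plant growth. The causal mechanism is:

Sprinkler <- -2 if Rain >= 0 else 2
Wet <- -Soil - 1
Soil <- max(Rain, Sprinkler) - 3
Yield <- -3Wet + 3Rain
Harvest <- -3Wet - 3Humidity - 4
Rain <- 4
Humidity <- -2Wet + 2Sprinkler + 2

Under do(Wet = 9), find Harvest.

The intervention breaks the incoming arrows to Wet: Wet <- -Soil - 1 no longer applies, and Wet = 9.
Sprinkler = -2 if Rain >= 0 else 2  [with Rain=4]  = -2
Humidity = -2Wet + 2Sprinkler + 2  [with Wet=9, Sprinkler=-2]  = -20
Harvest = -3Wet - 3Humidity - 4  [with Wet=9, Humidity=-20]  = 29

29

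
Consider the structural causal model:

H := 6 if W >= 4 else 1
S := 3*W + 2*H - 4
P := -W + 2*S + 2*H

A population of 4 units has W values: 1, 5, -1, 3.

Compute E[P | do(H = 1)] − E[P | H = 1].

5

The intervention sets H=1 in all 4 units regardless of W. Recomputing P per unit gives 3, 23, -7, 13; average 8.
E[P|H=1] averages over only the 3 units with H=1 (W = 1, -1, 3): P = 3, -7, 13, mean 3.
Difference = 8 − 3 = 5.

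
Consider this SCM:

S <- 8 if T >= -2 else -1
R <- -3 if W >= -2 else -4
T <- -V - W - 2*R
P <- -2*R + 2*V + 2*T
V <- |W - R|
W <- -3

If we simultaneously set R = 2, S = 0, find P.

Setting R = 2, S = 0 by intervention discards those variables' equations.
V = |W - R|  [with W=-3, R=2]  = 5
T = -V - W - 2*R  [with V=5, W=-3, R=2]  = -6
P = -2*R + 2*V + 2*T  [with R=2, V=5, T=-6]  = -6

-6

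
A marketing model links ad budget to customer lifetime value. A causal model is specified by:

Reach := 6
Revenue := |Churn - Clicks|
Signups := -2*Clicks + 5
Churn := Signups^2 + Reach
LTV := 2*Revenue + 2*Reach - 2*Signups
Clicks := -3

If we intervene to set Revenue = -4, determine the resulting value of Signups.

do(Revenue=-4) replaces the equation Revenue := |Churn - Clicks| with the constant Revenue = -4.
Signups is not downstream of the intervention, so its value is determined by the original equations.
Signups = -2*Clicks + 5  [with Clicks=-3]  = 11

11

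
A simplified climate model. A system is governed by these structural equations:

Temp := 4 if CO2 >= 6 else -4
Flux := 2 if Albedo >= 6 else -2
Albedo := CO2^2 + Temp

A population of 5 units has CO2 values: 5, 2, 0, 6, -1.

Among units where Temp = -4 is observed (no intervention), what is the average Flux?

E[Flux|Temp=-4] averages over only the 4 units with Temp=-4 (CO2 = 5, 2, 0, -1): Flux = 2, -2, -2, -2, mean -1.

-1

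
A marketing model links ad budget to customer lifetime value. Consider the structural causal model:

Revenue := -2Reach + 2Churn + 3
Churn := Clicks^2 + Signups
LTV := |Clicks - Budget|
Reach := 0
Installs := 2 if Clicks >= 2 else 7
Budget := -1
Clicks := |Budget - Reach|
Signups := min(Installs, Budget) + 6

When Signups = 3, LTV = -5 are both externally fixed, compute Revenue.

11

Setting Signups = 3, LTV = -5 by intervention discards those variables' equations.
Clicks = |Budget - Reach|  [with Budget=-1, Reach=0]  = 1
Churn = Clicks^2 + Signups  [with Clicks=1, Signups=3]  = 4
Revenue = -2Reach + 2Churn + 3  [with Reach=0, Churn=4]  = 11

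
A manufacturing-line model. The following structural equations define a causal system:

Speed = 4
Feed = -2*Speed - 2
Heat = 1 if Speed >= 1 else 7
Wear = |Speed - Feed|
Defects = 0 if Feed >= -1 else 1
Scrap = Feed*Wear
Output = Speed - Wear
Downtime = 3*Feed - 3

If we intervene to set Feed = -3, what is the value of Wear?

Under do(Feed=-3), the mechanism Feed = -2*Speed - 2 is discarded; Feed is fixed at -3.
Wear = |Speed - Feed|  [with Speed=4, Feed=-3]  = 7

7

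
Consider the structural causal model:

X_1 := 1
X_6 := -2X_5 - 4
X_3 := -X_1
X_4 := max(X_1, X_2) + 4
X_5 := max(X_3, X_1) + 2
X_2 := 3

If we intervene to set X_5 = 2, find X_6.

-8

The intervention breaks the incoming arrows to X_5: X_5 := max(X_3, X_1) + 2 no longer applies, and X_5 = 2.
X_6 = -2X_5 - 4  [with X_5=2]  = -8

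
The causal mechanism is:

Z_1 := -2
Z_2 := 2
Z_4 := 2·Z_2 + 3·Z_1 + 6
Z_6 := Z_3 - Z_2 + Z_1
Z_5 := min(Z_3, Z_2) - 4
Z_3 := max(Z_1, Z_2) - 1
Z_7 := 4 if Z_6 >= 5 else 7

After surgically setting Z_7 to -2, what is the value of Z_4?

Under do(Z_7=-2), the mechanism Z_7 := 4 if Z_6 >= 5 else 7 is discarded; Z_7 is fixed at -2.
Since Z_4 is not a descendant of the intervened variable, it is unaffected.
Z_4 = 2·Z_2 + 3·Z_1 + 6  [with Z_2=2, Z_1=-2]  = 4

4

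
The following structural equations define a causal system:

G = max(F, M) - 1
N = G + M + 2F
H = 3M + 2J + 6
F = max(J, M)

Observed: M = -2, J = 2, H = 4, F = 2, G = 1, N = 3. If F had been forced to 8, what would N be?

Under do(F=8), the mechanism F = max(J, M) is discarded; F is fixed at 8.
G = max(F, M) - 1  [with F=8, M=-2]  = 7
N = G + M + 2F  [with G=7, M=-2, F=8]  = 21

21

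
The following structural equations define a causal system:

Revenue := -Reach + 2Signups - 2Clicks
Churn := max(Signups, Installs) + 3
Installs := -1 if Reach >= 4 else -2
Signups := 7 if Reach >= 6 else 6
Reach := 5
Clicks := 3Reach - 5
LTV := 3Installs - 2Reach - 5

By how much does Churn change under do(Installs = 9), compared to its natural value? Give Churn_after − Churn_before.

do(Installs=9) replaces the equation Installs := -1 if Reach >= 4 else -2 with the constant Installs = 9.
Signups = 7 if Reach >= 6 else 6  [with Reach=5]  = 6
Churn = max(Signups, Installs) + 3  [with Signups=6, Installs=9]  = 12
Without intervention: Installs = -1 if Reach >= 4 else -2  [with Reach=5]  = -1; Signups = 7 if Reach >= 6 else 6  [with Reach=5]  = 6; Churn = max(Signups, Installs) + 3  [with Signups=6, Installs=-1]  = 9.
Change = 12 − 9 = 3.

3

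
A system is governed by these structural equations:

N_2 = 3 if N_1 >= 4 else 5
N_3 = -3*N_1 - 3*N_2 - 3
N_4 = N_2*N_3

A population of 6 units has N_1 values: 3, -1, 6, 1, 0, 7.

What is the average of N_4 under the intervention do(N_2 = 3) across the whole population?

do(N_2=3) breaks N_2's dependence on N_1. With N_2=3 fixed, N_4 across the units is -63, -27, -90, -45, -36, -99, mean -60.

-60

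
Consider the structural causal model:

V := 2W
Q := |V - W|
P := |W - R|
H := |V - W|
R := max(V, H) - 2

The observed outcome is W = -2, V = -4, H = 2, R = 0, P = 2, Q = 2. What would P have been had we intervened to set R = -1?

Intervening sets R = -1 and removes its equation (R := max(V, H) - 2).
P = |W - R|  [with W=-2, R=-1]  = 1

1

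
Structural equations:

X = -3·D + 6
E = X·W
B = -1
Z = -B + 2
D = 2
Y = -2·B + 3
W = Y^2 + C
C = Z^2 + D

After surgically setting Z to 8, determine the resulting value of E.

0

The intervention breaks the incoming arrows to Z: Z = -B + 2 no longer applies, and Z = 8.
C = Z^2 + D  [with Z=8, D=2]  = 66
Y = -2·B + 3  [with B=-1]  = 5
X = -3·D + 6  [with D=2]  = 0
W = Y^2 + C  [with Y=5, C=66]  = 91
E = X·W  [with X=0, W=91]  = 0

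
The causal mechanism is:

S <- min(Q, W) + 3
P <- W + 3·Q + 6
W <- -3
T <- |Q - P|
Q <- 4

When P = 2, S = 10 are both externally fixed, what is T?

2

The joint intervention fixes P = 2, S = 10, removing each variable's own equation.
T = |Q - P|  [with Q=4, P=2]  = 2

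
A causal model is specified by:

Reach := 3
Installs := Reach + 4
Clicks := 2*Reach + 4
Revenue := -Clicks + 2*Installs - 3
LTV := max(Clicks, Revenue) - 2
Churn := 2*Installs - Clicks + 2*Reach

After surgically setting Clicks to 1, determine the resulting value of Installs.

7

The intervention breaks the incoming arrows to Clicks: Clicks := 2*Reach + 4 no longer applies, and Clicks = 1.
Since Installs is not a descendant of the intervened variable, it is unaffected.
Installs = Reach + 4  [with Reach=3]  = 7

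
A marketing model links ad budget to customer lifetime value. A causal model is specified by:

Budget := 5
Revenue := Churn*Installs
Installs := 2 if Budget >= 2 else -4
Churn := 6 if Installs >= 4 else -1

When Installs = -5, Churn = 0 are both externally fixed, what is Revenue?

0

Setting Installs = -5, Churn = 0 by intervention discards those variables' equations.
Revenue = Churn*Installs  [with Churn=0, Installs=-5]  = 0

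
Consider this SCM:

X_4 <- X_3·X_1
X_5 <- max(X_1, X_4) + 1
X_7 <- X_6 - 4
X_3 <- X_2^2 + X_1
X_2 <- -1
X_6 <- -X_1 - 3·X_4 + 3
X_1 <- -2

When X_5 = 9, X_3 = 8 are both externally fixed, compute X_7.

49

The joint intervention fixes X_5 = 9, X_3 = 8, removing each variable's own equation.
X_4 = X_3·X_1  [with X_3=8, X_1=-2]  = -16
X_6 = -X_1 - 3·X_4 + 3  [with X_1=-2, X_4=-16]  = 53
X_7 = X_6 - 4  [with X_6=53]  = 49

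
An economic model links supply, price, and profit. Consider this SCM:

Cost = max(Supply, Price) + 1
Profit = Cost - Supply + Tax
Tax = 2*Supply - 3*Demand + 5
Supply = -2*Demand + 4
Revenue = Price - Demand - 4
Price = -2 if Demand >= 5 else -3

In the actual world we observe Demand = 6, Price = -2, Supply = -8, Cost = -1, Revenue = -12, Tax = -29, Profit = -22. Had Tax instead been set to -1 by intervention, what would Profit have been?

6

Intervening sets Tax = -1 and removes its equation (Tax = 2*Supply - 3*Demand + 5).
Price = -2 if Demand >= 5 else -3  [with Demand=6]  = -2
Supply = -2*Demand + 4  [with Demand=6]  = -8
Cost = max(Supply, Price) + 1  [with Supply=-8, Price=-2]  = -1
Profit = Cost - Supply + Tax  [with Cost=-1, Supply=-8, Tax=-1]  = 6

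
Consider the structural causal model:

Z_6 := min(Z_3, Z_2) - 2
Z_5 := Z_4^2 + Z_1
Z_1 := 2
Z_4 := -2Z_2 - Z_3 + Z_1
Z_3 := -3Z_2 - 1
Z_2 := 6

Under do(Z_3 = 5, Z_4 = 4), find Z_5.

18

Setting Z_3 = 5, Z_4 = 4 by intervention discards those variables' equations.
Z_5 = Z_4^2 + Z_1  [with Z_4=4, Z_1=2]  = 18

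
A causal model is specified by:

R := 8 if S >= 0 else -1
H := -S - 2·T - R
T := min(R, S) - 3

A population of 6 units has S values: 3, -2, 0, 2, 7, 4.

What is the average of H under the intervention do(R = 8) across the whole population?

-9

Every unit gets R=8 under the intervention. H values become -11, 4, -2, -8, -23, -14; E[H|do(R=8)] = -9.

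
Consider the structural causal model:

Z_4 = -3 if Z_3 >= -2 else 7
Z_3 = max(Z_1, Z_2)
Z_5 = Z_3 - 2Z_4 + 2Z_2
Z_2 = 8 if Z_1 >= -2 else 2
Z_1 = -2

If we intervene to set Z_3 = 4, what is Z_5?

26

do(Z_3=4) replaces the equation Z_3 = max(Z_1, Z_2) with the constant Z_3 = 4.
Z_2 = 8 if Z_1 >= -2 else 2  [with Z_1=-2]  = 8
Z_4 = -3 if Z_3 >= -2 else 7  [with Z_3=4]  = -3
Z_5 = Z_3 - 2Z_4 + 2Z_2  [with Z_3=4, Z_4=-3, Z_2=8]  = 26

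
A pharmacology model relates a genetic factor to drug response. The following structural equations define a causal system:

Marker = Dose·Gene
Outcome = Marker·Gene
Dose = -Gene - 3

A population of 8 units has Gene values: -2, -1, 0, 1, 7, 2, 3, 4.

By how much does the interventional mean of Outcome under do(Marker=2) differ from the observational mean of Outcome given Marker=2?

6.5

Every unit gets Marker=2 under the intervention. Outcome values become -4, -2, 0, 2, 14, 4, 6, 8; E[Outcome|do(Marker=2)] = 3.5.
Observing Marker=2 restricts to units where Marker's equation naturally yields 2: Gene ∈ {-2, -1}. In that subpopulation Outcome = -4, -2, mean -3.
Difference = 3.5 − (-3) = 6.5.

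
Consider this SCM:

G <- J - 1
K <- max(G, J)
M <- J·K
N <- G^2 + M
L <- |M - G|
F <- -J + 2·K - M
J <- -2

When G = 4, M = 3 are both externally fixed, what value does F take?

7

Setting G = 4, M = 3 by intervention discards those variables' equations.
K = max(G, J)  [with G=4, J=-2]  = 4
F = -J + 2·K - M  [with J=-2, K=4, M=3]  = 7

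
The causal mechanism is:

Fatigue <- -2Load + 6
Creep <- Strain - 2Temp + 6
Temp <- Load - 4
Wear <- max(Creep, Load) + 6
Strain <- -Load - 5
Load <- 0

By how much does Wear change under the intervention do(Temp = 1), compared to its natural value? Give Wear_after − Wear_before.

do(Temp=1) replaces the equation Temp <- Load - 4 with the constant Temp = 1.
Strain = -Load - 5  [with Load=0]  = -5
Creep = Strain - 2Temp + 6  [with Strain=-5, Temp=1]  = -1
Wear = max(Creep, Load) + 6  [with Creep=-1, Load=0]  = 6
Without intervention: Strain = -Load - 5  [with Load=0]  = -5; Temp = Load - 4  [with Load=0]  = -4; Creep = Strain - 2Temp + 6  [with Strain=-5, Temp=-4]  = 9; Wear = max(Creep, Load) + 6  [with Creep=9, Load=0]  = 15.
Change = 6 − 15 = -9.

-9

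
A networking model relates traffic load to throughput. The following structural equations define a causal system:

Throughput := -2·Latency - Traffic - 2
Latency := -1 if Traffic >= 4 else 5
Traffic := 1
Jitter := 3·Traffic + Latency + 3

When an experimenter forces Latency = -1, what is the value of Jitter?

The intervention breaks the incoming arrows to Latency: Latency := -1 if Traffic >= 4 else 5 no longer applies, and Latency = -1.
Jitter = 3·Traffic + Latency + 3  [with Traffic=1, Latency=-1]  = 5

5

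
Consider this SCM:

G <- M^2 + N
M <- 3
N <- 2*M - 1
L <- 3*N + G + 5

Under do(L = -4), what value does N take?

The intervention breaks the incoming arrows to L: L <- 3*N + G + 5 no longer applies, and L = -4.
Since N is not a descendant of the intervened variable, it is unaffected.
N = 2*M - 1  [with M=3]  = 5

5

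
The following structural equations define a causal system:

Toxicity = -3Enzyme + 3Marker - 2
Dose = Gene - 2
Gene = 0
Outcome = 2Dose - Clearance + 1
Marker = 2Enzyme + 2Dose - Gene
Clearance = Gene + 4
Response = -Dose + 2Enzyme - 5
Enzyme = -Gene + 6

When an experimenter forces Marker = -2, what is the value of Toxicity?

Under do(Marker=-2), the mechanism Marker = 2Enzyme + 2Dose - Gene is discarded; Marker is fixed at -2.
Enzyme = -Gene + 6  [with Gene=0]  = 6
Toxicity = -3Enzyme + 3Marker - 2  [with Enzyme=6, Marker=-2]  = -26

-26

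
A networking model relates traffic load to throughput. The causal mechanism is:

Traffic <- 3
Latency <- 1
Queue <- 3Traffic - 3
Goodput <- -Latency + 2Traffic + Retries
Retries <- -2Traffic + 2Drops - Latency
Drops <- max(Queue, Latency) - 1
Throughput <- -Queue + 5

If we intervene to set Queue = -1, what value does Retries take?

-7

do(Queue=-1) replaces the equation Queue <- 3Traffic - 3 with the constant Queue = -1.
Drops = max(Queue, Latency) - 1  [with Queue=-1, Latency=1]  = 0
Retries = -2Traffic + 2Drops - Latency  [with Traffic=3, Drops=0, Latency=1]  = -7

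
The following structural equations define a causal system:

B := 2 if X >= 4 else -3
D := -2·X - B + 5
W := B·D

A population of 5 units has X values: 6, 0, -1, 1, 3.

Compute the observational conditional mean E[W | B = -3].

-19.5

E[W|B=-3] averages over only the 4 units with B=-3 (X = 0, -1, 1, 3): W = -24, -30, -18, -6, mean -19.5.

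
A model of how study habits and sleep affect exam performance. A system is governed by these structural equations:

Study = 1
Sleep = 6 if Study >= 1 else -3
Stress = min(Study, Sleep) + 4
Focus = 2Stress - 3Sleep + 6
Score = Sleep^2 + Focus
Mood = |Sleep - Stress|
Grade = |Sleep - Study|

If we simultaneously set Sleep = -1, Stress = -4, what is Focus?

Setting Sleep = -1, Stress = -4 by intervention discards those variables' equations.
Focus = 2Stress - 3Sleep + 6  [with Stress=-4, Sleep=-1]  = 1

1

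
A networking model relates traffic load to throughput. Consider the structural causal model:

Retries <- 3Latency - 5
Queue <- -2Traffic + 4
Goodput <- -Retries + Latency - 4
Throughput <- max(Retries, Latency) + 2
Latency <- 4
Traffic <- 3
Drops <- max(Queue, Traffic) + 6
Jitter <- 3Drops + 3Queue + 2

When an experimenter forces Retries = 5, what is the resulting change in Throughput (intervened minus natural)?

-2

Under do(Retries=5), the mechanism Retries <- 3Latency - 5 is discarded; Retries is fixed at 5.
Throughput = max(Retries, Latency) + 2  [with Retries=5, Latency=4]  = 7
Without intervention: Retries = 3Latency - 5  [with Latency=4]  = 7; Throughput = max(Retries, Latency) + 2  [with Retries=7, Latency=4]  = 9.
Change = 7 − 9 = -2.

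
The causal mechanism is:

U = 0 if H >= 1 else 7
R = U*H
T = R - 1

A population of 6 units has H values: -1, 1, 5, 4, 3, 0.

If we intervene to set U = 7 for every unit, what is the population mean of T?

13

The intervention sets U=7 in all 6 units regardless of H. Recomputing T per unit gives -8, 6, 34, 27, 20, -1; average 13.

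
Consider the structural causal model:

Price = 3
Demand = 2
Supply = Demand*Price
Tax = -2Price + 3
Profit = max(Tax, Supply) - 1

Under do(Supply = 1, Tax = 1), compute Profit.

Setting Supply = 1, Tax = 1 by intervention discards those variables' equations.
Profit = max(Tax, Supply) - 1  [with Tax=1, Supply=1]  = 0

0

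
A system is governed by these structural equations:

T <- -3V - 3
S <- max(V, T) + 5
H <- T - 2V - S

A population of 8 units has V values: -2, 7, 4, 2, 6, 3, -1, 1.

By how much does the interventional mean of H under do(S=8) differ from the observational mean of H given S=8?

Under do(S=8), S's equation is replaced by S=8 for every unit. Per-unit H: -1, -46, -31, -21, -41, -26, -6, -16. Mean = -23.5.
Observing S=8 restricts to units where S's equation naturally yields 8: V ∈ {-2, 3}. In that subpopulation H = -1, -26, mean -13.5.
Difference = -23.5 − (-13.5) = -10.

-10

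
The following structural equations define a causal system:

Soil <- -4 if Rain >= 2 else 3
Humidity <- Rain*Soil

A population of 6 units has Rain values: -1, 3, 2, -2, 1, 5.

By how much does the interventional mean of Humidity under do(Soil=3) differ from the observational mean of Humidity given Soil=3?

6

do(Soil=3) breaks Soil's dependence on Rain. With Soil=3 fixed, Humidity across the units is -3, 9, 6, -6, 3, 15, mean 4.
Conditioning on Soil=3 selects the 3 unit(s) with Rain ∈ {-1, -2, 1}. Their Humidity values: -3, -6, 3. Mean = -2.
Difference = 4 − (-2) = 6.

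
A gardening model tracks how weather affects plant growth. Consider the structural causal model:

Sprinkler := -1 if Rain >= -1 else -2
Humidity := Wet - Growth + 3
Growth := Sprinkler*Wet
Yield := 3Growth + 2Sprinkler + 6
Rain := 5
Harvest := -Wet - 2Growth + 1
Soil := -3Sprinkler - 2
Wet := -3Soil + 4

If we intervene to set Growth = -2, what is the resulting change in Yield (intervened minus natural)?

Under do(Growth=-2), the mechanism Growth := Sprinkler*Wet is discarded; Growth is fixed at -2.
Sprinkler = -1 if Rain >= -1 else -2  [with Rain=5]  = -1
Yield = 3Growth + 2Sprinkler + 6  [with Growth=-2, Sprinkler=-1]  = -2
Without intervention: Sprinkler = -1 if Rain >= -1 else -2  [with Rain=5]  = -1; Soil = -3Sprinkler - 2  [with Sprinkler=-1]  = 1; Wet = -3Soil + 4  [with Soil=1]  = 1; Growth = Sprinkler*Wet  [with Sprinkler=-1, Wet=1]  = -1; Yield = 3Growth + 2Sprinkler + 6  [with Growth=-1, Sprinkler=-1]  = 1.
Change = -2 − 1 = -3.

-3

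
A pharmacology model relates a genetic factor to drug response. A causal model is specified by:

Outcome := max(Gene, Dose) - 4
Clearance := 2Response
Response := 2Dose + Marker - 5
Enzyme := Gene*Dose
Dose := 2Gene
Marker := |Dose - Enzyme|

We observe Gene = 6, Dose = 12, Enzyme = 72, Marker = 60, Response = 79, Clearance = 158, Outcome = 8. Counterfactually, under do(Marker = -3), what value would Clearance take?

Under do(Marker=-3), the mechanism Marker := |Dose - Enzyme| is discarded; Marker is fixed at -3.
Dose = 2Gene  [with Gene=6]  = 12
Response = 2Dose + Marker - 5  [with Dose=12, Marker=-3]  = 16
Clearance = 2Response  [with Response=16]  = 32

32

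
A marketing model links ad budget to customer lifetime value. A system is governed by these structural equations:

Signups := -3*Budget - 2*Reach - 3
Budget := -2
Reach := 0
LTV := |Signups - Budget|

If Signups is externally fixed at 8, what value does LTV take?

10

The intervention breaks the incoming arrows to Signups: Signups := -3*Budget - 2*Reach - 3 no longer applies, and Signups = 8.
LTV = |Signups - Budget|  [with Signups=8, Budget=-2]  = 10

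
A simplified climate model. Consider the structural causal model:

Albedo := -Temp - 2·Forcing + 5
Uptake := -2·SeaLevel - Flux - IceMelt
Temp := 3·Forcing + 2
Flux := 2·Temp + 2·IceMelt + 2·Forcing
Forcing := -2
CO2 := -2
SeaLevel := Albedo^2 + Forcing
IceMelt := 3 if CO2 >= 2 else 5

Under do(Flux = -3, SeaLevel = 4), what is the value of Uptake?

-10

Under do(Flux = -3, SeaLevel = 4), each intervened variable's structural equation is replaced by its fixed value.
IceMelt = 3 if CO2 >= 2 else 5  [with CO2=-2]  = 5
Uptake = -2·SeaLevel - Flux - IceMelt  [with SeaLevel=4, Flux=-3, IceMelt=5]  = -10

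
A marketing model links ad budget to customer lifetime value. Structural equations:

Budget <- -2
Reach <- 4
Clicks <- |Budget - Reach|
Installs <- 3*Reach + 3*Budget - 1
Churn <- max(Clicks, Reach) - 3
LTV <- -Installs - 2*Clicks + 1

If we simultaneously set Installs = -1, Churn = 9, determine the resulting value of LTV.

The joint intervention fixes Installs = -1, Churn = 9, removing each variable's own equation.
Clicks = |Budget - Reach|  [with Budget=-2, Reach=4]  = 6
LTV = -Installs - 2*Clicks + 1  [with Installs=-1, Clicks=6]  = -10

-10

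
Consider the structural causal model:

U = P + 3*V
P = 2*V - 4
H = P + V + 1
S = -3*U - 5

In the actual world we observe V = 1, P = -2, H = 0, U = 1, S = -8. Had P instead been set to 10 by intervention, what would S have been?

-44

do(P=10) replaces the equation P = 2*V - 4 with the constant P = 10.
U = P + 3*V  [with P=10, V=1]  = 13
S = -3*U - 5  [with U=13]  = -44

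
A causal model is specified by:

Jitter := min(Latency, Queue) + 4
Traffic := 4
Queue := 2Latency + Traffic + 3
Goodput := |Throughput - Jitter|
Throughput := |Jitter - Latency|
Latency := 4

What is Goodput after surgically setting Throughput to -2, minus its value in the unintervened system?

6

The intervention breaks the incoming arrows to Throughput: Throughput := |Jitter - Latency| no longer applies, and Throughput = -2.
Queue = 2Latency + Traffic + 3  [with Latency=4, Traffic=4]  = 15
Jitter = min(Latency, Queue) + 4  [with Latency=4, Queue=15]  = 8
Goodput = |Throughput - Jitter|  [with Throughput=-2, Jitter=8]  = 10
Without intervention: Queue = 2Latency + Traffic + 3  [with Latency=4, Traffic=4]  = 15; Jitter = min(Latency, Queue) + 4  [with Latency=4, Queue=15]  = 8; Throughput = |Jitter - Latency|  [with Jitter=8, Latency=4]  = 4; Goodput = |Throughput - Jitter|  [with Throughput=4, Jitter=8]  = 4.
Change = 10 − 4 = 6.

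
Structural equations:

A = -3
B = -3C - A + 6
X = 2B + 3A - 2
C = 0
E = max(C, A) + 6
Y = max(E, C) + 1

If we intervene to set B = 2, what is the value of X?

-7

The intervention breaks the incoming arrows to B: B = -3C - A + 6 no longer applies, and B = 2.
X = 2B + 3A - 2  [with B=2, A=-3]  = -7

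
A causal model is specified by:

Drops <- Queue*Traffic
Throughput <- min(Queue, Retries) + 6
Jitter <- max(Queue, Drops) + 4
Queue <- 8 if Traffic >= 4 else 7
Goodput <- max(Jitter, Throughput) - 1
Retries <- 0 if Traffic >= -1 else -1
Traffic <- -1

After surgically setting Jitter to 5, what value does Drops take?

do(Jitter=5) replaces the equation Jitter <- max(Queue, Drops) + 4 with the constant Jitter = 5.
Drops is not downstream of the intervention, so its value is determined by the original equations.
Queue = 8 if Traffic >= 4 else 7  [with Traffic=-1]  = 7
Drops = Queue*Traffic  [with Queue=7, Traffic=-1]  = -7

-7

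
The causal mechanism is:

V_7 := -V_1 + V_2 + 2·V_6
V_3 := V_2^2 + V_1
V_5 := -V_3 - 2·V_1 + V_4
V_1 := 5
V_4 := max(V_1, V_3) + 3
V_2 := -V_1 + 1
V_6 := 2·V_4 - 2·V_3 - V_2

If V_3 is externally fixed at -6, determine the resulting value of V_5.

4

do(V_3=-6) replaces the equation V_3 := V_2^2 + V_1 with the constant V_3 = -6.
V_4 = max(V_1, V_3) + 3  [with V_1=5, V_3=-6]  = 8
V_5 = -V_3 - 2·V_1 + V_4  [with V_3=-6, V_1=5, V_4=8]  = 4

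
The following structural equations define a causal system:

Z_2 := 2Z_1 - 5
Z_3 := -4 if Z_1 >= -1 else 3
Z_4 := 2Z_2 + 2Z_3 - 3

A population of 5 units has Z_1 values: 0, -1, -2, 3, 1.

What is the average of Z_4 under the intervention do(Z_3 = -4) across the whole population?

do(Z_3=-4) breaks Z_3's dependence on Z_1. With Z_3=-4 fixed, Z_4 across the units is -21, -25, -29, -9, -17, mean -20.2.

-20.2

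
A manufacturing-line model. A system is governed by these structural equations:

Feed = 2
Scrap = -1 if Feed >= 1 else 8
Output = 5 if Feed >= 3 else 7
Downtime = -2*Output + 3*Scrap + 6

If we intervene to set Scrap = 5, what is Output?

7

The intervention breaks the incoming arrows to Scrap: Scrap = -1 if Feed >= 1 else 8 no longer applies, and Scrap = 5.
Since Output is not a descendant of the intervened variable, it is unaffected.
Output = 5 if Feed >= 3 else 7  [with Feed=2]  = 7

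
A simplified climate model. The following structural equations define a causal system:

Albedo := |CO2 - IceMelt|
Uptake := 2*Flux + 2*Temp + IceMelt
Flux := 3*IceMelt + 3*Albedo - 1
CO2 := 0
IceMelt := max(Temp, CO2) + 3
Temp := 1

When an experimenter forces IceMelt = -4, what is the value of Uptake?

-4

The intervention breaks the incoming arrows to IceMelt: IceMelt := max(Temp, CO2) + 3 no longer applies, and IceMelt = -4.
Albedo = |CO2 - IceMelt|  [with CO2=0, IceMelt=-4]  = 4
Flux = 3*IceMelt + 3*Albedo - 1  [with IceMelt=-4, Albedo=4]  = -1
Uptake = 2*Flux + 2*Temp + IceMelt  [with Flux=-1, Temp=1, IceMelt=-4]  = -4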